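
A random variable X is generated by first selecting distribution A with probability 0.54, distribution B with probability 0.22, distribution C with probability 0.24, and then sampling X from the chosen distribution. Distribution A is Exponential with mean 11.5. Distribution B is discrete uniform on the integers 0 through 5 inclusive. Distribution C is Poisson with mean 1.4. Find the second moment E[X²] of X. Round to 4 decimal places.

145.6531

For each component E[X²] = Var + (mean)², giving A: 264.5; B: 9.16667; C: 3.36.
Overall E[X²] = 0.54·264.5 + 0.22·9.16667 + 0.24·3.36 = 145.653.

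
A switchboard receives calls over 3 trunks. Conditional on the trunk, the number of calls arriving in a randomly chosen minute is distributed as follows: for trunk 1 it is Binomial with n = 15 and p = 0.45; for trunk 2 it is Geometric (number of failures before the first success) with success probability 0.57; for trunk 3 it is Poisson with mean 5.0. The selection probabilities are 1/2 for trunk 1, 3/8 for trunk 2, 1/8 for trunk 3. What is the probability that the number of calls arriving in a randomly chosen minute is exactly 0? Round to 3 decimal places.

Conditional on each trunk, P(X = 0): 1: 0.000127479; 2: 0.57; 3: 0.00673795.
By total probability, P(X = 0) = 0.5·0.000127479 + 0.375·0.57 + 0.125·0.00673795 = 0.214656.

0.215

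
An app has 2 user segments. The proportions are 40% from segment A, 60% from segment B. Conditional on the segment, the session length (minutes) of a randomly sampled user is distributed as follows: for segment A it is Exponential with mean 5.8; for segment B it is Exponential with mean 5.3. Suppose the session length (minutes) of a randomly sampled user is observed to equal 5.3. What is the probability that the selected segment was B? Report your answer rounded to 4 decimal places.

Likelihoods f(5.3 | ·): A: 0.069138; B: 0.0694112.
Posterior ∝ prior × likelihood. Numerator for B: 0.6·0.0694112 = 0.0416467.
Normalizing constant: 0.4·0.069138 + 0.6·0.0694112 = 0.0693019.
P(B | observation) = 0.0416467 / 0.0693019 = 0.600946.

0.6009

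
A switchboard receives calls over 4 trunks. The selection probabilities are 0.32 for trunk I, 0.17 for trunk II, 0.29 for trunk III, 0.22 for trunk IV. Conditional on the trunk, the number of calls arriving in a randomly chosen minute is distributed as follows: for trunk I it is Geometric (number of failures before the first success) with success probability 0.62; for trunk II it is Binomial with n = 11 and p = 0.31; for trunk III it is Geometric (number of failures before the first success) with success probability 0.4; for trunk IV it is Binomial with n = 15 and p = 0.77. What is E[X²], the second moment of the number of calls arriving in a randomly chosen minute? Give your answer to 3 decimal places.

For each component E[X²] = Var + (mean)², giving I: 1.3642; II: 13.981; III: 6; IV: 136.059.
Overall E[X²] = 0.32·1.3642 + 0.17·13.981 + 0.29·6 + 0.22·136.059 = 34.4863.

34.486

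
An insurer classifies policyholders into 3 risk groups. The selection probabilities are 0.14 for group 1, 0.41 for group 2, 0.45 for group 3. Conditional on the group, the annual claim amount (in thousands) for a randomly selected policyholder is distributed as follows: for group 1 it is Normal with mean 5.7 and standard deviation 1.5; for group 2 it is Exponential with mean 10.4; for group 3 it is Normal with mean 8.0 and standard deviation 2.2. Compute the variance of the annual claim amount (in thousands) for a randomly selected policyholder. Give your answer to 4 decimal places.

49.5026

Per component, 1: μ=5.7, E[X²]=34.74; 2: μ=10.4, E[X²]=216.32; 3: μ=8, E[X²]=68.84.
E[X] = 0.14·5.7 + 0.41·10.4 + 0.45·8 = 8.662.
E[X²] = 0.14·34.74 + 0.41·216.32 + 0.45·68.84 = 124.533.
Var(X) = E[X²] − (E[X])² = 124.533 − 75.0302 = 49.5026.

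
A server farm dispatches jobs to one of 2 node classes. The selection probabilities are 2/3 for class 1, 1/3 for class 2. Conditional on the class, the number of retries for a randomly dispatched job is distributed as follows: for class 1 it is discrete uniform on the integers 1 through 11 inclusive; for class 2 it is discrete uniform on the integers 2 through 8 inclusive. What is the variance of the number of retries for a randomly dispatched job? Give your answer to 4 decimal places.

8.2222

Per component, 1: μ=6, E[X²]=46; 2: μ=5, E[X²]=29.
E[X] = 0.666667·6 + 0.333333·5 = 5.66667.
E[X²] = 0.666667·46 + 0.333333·29 = 40.3333.
Var(X) = E[X²] − (E[X])² = 40.3333 − 32.1111 = 8.22222.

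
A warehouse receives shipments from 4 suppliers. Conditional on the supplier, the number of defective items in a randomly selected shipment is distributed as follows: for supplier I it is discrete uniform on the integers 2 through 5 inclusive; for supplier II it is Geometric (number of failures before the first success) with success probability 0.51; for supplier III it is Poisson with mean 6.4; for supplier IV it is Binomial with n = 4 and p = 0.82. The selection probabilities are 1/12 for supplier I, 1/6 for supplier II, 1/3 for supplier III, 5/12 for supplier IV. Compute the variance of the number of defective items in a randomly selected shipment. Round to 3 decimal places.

6.491

Per component, I: μ=3.5, E[X²]=13.5; II: μ=0.960784, E[X²]=2.807; III: μ=6.4, E[X²]=47.36; IV: μ=3.28, E[X²]=11.3488.
E[X] = 0.0833333·3.5 + 0.166667·0.960784 + 0.333333·6.4 + 0.416667·3.28 = 3.9518.
E[X²] = 0.0833333·13.5 + 0.166667·2.807 + 0.333333·47.36 + 0.416667·11.3488 = 22.1082.
Var(X) = E[X²] − (E[X])² = 22.1082 − 15.6167 = 6.49146.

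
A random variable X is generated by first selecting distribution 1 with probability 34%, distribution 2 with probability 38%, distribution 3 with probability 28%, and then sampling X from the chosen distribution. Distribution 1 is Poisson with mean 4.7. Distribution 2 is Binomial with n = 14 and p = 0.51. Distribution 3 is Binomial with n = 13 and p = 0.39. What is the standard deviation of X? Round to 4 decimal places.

Per component, 1: μ=4.7, E[X²]=26.79; 2: μ=7.14, E[X²]=54.4782; 3: μ=5.07, E[X²]=28.7976.
E[X] = 0.34·4.7 + 0.38·7.14 + 0.28·5.07 = 5.7308.
E[X²] = 0.34·26.79 + 0.38·54.4782 + 0.28·28.7976 = 37.8736.
Var(X) = E[X²] − (E[X])² = 37.8736 − 32.8421 = 5.03158.
SD(X) = √5.03158 = 2.24312.

2.2431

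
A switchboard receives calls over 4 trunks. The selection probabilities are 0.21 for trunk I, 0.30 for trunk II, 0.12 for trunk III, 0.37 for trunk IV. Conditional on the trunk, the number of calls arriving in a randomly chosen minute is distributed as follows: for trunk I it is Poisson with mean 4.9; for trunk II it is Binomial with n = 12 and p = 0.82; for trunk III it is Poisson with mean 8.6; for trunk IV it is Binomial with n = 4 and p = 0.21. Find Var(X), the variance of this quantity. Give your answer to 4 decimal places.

17.7211

Per component, I: μ=4.9, E[X²]=28.91; II: μ=9.84, E[X²]=98.5968; III: μ=8.6, E[X²]=82.56; IV: μ=0.84, E[X²]=1.3692.
E[X] = 0.21·4.9 + 0.3·9.84 + 0.12·8.6 + 0.37·0.84 = 5.3238.
E[X²] = 0.21·28.91 + 0.3·98.5968 + 0.12·82.56 + 0.37·1.3692 = 46.0639.
Var(X) = E[X²] − (E[X])² = 46.0639 − 28.3428 = 17.7211.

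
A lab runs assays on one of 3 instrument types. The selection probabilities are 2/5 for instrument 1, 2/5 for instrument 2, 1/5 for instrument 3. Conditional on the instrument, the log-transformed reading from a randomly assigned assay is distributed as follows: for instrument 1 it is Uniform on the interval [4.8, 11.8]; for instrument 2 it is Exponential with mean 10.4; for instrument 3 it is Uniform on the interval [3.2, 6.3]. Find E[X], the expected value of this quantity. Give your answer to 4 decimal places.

8.4300

Component means — 1: 8.3; 2: 10.4; 3: 4.75.
E[X] = 0.4·8.3 + 0.4·10.4 + 0.2·4.75 = 8.43.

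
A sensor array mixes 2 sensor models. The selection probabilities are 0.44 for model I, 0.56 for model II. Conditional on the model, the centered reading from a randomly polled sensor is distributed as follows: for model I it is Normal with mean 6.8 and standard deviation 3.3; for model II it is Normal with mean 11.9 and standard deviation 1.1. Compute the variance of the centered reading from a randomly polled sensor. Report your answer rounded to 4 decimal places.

Per component, I: μ=6.8, E[X²]=57.13; II: μ=11.9, E[X²]=142.82.
E[X] = 0.44·6.8 + 0.56·11.9 = 9.656.
E[X²] = 0.44·57.13 + 0.56·142.82 = 105.116.
Var(X) = E[X²] − (E[X])² = 105.116 − 93.2383 = 11.8781.

11.8781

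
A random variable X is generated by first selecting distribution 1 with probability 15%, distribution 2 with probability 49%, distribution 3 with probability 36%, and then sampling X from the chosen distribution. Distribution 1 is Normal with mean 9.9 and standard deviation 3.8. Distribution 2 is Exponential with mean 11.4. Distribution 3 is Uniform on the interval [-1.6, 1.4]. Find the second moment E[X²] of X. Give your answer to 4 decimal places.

For each component E[X²] = Var + (mean)², giving 1: 112.45; 2: 259.92; 3: 0.76.
Overall E[X²] = 0.15·112.45 + 0.49·259.92 + 0.36·0.76 = 144.502.

144.5019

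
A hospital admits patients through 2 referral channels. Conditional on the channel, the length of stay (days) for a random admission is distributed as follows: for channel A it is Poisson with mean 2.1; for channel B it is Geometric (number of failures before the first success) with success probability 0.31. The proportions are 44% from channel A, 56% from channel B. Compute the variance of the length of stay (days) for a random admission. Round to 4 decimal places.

Per component, A: μ=2.1, E[X²]=6.51; B: μ=2.22581, E[X²]=12.1342.
E[X] = 0.44·2.1 + 0.56·2.22581 = 2.17045.
E[X²] = 0.44·6.51 + 0.56·12.1342 = 9.65957.
Var(X) = E[X²] − (E[X])² = 9.65957 − 4.71086 = 4.94871.

4.9487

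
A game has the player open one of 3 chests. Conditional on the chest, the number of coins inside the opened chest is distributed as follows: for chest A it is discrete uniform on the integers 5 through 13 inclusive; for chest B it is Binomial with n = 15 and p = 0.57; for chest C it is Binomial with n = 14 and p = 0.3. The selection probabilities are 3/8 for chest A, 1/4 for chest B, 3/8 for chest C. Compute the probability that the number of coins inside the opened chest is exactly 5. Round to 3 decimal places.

Conditional on each chest, P(X = 5): A: 0.111111; B: 0.0390494; C: 0.196315.
By total probability, P(X = 5) = 0.375·0.111111 + 0.25·0.0390494 + 0.375·0.196315 = 0.125047.

0.125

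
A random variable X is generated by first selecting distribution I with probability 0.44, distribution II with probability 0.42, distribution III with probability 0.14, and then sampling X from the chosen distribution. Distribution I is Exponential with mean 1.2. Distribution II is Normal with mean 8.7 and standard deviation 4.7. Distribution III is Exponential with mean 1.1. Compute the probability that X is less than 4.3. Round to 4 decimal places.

0.6383

Conditional on each component, P(X < 4.3): I: 0.972217; II: 0.174593; III: 0.979941.
By total probability, P(X < 4.3) = 0.44·0.972217 + 0.42·0.174593 + 0.14·0.979941 = 0.638296.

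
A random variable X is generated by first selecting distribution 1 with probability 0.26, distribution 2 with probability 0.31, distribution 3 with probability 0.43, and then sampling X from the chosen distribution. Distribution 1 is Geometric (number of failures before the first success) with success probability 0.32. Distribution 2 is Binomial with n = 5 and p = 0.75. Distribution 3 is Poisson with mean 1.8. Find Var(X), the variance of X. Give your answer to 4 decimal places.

Per component, 1: μ=2.125, E[X²]=11.1562; 2: μ=3.75, E[X²]=15; 3: μ=1.8, E[X²]=5.04.
E[X] = 0.26·2.125 + 0.31·3.75 + 0.43·1.8 = 2.489.
E[X²] = 0.26·11.1562 + 0.31·15 + 0.43·5.04 = 9.71782.
Var(X) = E[X²] − (E[X])² = 9.71782 − 6.19512 = 3.5227.

3.5227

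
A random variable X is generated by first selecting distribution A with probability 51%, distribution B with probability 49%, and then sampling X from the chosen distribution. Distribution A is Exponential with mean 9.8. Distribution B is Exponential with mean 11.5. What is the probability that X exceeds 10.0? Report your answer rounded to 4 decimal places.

0.3892

Conditional on each component, P(X > 10.0): A: 0.360448; B: 0.419134.
By total probability, P(X > 10.0) = 0.51·0.360448 + 0.49·0.419134 = 0.389204.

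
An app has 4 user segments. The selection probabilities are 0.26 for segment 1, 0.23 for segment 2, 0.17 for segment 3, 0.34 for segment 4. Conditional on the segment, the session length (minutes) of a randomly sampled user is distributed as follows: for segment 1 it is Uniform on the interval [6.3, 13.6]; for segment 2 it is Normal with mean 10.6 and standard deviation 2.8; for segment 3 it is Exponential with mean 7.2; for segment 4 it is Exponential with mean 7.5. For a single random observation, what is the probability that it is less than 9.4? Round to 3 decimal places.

0.554

Conditional on each segment, P(X < 9.4): 1: 0.424658; 2: 0.334118; 3: 0.728978; 4: 0.714449.
By total probability, P(X < 9.4) = 0.26·0.424658 + 0.23·0.334118 + 0.17·0.728978 + 0.34·0.714449 = 0.554097.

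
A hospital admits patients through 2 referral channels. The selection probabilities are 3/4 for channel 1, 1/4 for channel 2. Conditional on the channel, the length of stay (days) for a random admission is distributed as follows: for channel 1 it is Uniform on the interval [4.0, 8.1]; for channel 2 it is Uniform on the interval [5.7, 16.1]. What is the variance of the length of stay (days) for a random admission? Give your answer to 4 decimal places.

Per component, 1: μ=6.05, E[X²]=38.0033; 2: μ=10.9, E[X²]=127.823.
E[X] = 0.75·6.05 + 0.25·10.9 = 7.2625.
E[X²] = 0.75·38.0033 + 0.25·127.823 = 60.4583.
Var(X) = E[X²] − (E[X])² = 60.4583 − 52.7439 = 7.71443.

7.7144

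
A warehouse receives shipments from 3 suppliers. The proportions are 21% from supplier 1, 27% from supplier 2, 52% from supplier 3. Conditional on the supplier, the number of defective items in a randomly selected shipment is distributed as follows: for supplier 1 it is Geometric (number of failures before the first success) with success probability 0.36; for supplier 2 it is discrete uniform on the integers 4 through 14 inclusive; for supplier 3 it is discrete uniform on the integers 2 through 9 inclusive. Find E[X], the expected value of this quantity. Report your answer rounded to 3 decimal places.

Component means — 1: 1.77778; 2: 9; 3: 5.5.
E[X] = 0.21·1.77778 + 0.27·9 + 0.52·5.5 = 5.66333.

5.663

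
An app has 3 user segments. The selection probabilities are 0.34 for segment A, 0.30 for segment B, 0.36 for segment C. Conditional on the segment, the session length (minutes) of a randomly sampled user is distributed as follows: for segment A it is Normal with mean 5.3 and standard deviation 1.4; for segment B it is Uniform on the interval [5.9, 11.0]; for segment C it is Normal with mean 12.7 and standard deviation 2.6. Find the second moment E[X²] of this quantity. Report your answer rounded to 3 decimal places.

92.786

For each component E[X²] = Var + (mean)², giving A: 30.05; B: 73.57; C: 168.05.
Overall E[X²] = 0.34·30.05 + 0.3·73.57 + 0.36·168.05 = 92.786.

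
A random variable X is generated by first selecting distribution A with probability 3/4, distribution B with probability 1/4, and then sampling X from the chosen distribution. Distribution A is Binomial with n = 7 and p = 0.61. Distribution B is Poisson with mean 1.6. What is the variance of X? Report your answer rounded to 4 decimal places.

Per component, A: μ=4.27, E[X²]=19.8982; B: μ=1.6, E[X²]=4.16.
E[X] = 0.75·4.27 + 0.25·1.6 = 3.6025.
E[X²] = 0.75·19.8982 + 0.25·4.16 = 15.9636.
Var(X) = E[X²] − (E[X])² = 15.9636 − 12.978 = 2.98564.

2.9856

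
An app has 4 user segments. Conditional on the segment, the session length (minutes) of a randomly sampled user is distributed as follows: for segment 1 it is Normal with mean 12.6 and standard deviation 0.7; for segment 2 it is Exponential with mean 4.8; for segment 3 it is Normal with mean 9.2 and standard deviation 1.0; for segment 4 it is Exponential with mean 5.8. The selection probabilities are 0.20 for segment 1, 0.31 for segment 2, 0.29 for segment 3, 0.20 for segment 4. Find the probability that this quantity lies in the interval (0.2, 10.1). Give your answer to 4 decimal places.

0.6544

Conditional on each segment, P(0.2 < X < 10.1): 1: 0.00017752; 2: 0.837242; 3: 0.81594; 4: 0.790827.
By total probability, P(0.2 < X < 10.1) = 0.2·0.00017752 + 0.31·0.837242 + 0.29·0.81594 + 0.2·0.790827 = 0.654368.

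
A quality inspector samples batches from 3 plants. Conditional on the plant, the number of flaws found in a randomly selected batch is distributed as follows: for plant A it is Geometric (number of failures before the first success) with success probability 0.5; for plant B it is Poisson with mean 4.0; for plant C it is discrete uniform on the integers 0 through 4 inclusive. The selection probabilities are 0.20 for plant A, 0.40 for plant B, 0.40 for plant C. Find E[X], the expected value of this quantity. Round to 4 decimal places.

2.6000

Component means — A: 1; B: 4; C: 2.
E[X] = 0.2·1 + 0.4·4 + 0.4·2 = 2.6.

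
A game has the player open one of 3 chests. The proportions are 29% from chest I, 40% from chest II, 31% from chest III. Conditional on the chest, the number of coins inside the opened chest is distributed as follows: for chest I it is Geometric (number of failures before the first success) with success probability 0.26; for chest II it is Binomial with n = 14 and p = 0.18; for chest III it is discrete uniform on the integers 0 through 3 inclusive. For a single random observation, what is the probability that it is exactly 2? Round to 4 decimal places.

0.2278

Conditional on each chest, P(X = 2): I: 0.142376; II: 0.272491; III: 0.25.
By total probability, P(X = 2) = 0.29·0.142376 + 0.4·0.272491 + 0.31·0.25 = 0.227786.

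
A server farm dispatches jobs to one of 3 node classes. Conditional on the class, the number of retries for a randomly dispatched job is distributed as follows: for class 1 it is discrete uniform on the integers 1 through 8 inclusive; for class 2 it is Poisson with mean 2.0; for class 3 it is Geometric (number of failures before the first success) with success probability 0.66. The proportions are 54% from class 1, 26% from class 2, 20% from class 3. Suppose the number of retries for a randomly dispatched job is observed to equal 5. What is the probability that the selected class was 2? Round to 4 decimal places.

Likelihoods P(X=5 | ·): 1: 0.125; 2: 0.0360894; 3: 0.00299874.
Posterior ∝ prior × likelihood. Numerator for 2: 0.26·0.0360894 = 0.00938325.
Normalizing constant: 0.54·0.125 + 0.26·0.0360894 + 0.2·0.00299874 = 0.077483.
P(2 | observation) = 0.00938325 / 0.077483 = 0.121101.

0.1211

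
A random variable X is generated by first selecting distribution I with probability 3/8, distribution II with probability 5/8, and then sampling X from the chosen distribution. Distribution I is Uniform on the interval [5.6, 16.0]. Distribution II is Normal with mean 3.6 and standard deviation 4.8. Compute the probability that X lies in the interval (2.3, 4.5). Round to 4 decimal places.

0.1132

Conditional on each component, P(2.3 < X < 4.5): I: 0; II: 0.181106.
By total probability, P(2.3 < X < 4.5) = 0.375·0 + 0.625·0.181106 = 0.113191.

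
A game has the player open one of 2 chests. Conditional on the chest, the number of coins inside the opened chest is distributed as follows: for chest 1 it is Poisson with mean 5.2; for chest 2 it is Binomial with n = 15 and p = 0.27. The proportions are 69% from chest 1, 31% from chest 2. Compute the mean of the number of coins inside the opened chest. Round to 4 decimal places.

4.8435

Component means — 1: 5.2; 2: 4.05.
E[X] = 0.69·5.2 + 0.31·4.05 = 4.8435.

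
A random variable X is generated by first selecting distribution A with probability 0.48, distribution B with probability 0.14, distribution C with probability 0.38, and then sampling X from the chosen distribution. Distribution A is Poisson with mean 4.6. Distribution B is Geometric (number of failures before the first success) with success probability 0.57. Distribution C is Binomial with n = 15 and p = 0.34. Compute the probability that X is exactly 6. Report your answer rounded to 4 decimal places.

0.1338

Conditional on each component, P(X = 6): A: 0.13227; B: 0.00360318; C: 0.183727.
By total probability, P(X = 6) = 0.48·0.13227 + 0.14·0.00360318 + 0.38·0.183727 = 0.13381.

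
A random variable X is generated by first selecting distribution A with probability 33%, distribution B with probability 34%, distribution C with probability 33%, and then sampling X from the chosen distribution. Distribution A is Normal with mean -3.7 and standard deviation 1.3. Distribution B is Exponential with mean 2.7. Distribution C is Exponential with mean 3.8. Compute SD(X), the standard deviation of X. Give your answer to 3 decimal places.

Per component, A: μ=-3.7, E[X²]=15.38; B: μ=2.7, E[X²]=14.58; C: μ=3.8, E[X²]=28.88.
E[X] = 0.33·-3.7 + 0.34·2.7 + 0.33·3.8 = 0.951.
E[X²] = 0.33·15.38 + 0.34·14.58 + 0.33·28.88 = 19.563.
Var(X) = E[X²] − (E[X])² = 19.563 − 0.904401 = 18.6586.
SD(X) = √18.6586 = 4.31956.

4.320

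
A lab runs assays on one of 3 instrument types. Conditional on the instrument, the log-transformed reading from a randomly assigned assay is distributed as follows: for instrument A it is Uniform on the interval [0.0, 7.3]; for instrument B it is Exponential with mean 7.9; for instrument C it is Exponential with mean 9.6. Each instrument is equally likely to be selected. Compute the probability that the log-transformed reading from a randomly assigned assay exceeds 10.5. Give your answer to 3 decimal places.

Conditional on each instrument, P(X > 10.5): A: 0; B: 0.264712; C: 0.334958.
By total probability, P(X > 10.5) = 0.333333·0 + 0.333333·0.264712 + 0.333333·0.334958 = 0.19989.

0.200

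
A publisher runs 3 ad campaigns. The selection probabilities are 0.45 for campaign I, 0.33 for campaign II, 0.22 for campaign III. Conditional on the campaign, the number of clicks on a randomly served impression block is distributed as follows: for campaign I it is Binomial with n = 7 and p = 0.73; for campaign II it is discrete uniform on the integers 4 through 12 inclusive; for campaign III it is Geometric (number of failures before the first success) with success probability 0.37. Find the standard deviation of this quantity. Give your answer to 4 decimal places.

Per component, I: μ=5.11, E[X²]=27.4918; II: μ=8, E[X²]=70.6667; III: μ=1.7027, E[X²]=7.5011.
E[X] = 0.45·5.11 + 0.33·8 + 0.22·1.7027 = 5.31409.
E[X²] = 0.45·27.4918 + 0.33·70.6667 + 0.22·7.5011 = 37.3416.
Var(X) = E[X²] − (E[X])² = 37.3416 − 28.2396 = 9.10195.
SD(X) = √9.10195 = 3.01694.

3.0169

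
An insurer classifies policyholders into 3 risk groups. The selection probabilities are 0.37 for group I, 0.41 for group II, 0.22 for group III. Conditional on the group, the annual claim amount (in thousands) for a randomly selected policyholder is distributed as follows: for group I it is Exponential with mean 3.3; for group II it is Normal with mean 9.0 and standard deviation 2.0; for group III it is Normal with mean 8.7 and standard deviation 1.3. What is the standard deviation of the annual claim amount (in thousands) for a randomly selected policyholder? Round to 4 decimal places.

Per component, I: μ=3.3, E[X²]=21.78; II: μ=9, E[X²]=85; III: μ=8.7, E[X²]=77.38.
E[X] = 0.37·3.3 + 0.41·9 + 0.22·8.7 = 6.825.
E[X²] = 0.37·21.78 + 0.41·85 + 0.22·77.38 = 59.9322.
Var(X) = E[X²] − (E[X])² = 59.9322 − 46.5806 = 13.3516.
SD(X) = √13.3516 = 3.65398.

3.6540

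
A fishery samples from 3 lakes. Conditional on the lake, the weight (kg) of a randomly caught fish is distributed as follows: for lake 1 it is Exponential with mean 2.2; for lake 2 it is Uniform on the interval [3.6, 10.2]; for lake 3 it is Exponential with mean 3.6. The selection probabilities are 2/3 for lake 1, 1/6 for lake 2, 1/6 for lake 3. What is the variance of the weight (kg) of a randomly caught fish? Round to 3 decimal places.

8.966

Per component, 1: μ=2.2, E[X²]=9.68; 2: μ=6.9, E[X²]=51.24; 3: μ=3.6, E[X²]=25.92.
E[X] = 0.666667·2.2 + 0.166667·6.9 + 0.166667·3.6 = 3.21667.
E[X²] = 0.666667·9.68 + 0.166667·51.24 + 0.166667·25.92 = 19.3133.
Var(X) = E[X²] − (E[X])² = 19.3133 − 10.3469 = 8.96639.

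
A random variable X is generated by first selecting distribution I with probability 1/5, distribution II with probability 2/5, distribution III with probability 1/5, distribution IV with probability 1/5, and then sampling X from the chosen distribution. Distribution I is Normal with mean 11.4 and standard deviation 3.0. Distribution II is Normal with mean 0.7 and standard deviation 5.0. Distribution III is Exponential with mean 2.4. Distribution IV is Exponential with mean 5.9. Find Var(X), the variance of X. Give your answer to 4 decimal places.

36.4076

Per component, I: μ=11.4, E[X²]=138.96; II: μ=0.7, E[X²]=25.49; III: μ=2.4, E[X²]=11.52; IV: μ=5.9, E[X²]=69.62.
E[X] = 0.2·11.4 + 0.4·0.7 + 0.2·2.4 + 0.2·5.9 = 4.22.
E[X²] = 0.2·138.96 + 0.4·25.49 + 0.2·11.52 + 0.2·69.62 = 54.216.
Var(X) = E[X²] − (E[X])² = 54.216 − 17.8084 = 36.4076.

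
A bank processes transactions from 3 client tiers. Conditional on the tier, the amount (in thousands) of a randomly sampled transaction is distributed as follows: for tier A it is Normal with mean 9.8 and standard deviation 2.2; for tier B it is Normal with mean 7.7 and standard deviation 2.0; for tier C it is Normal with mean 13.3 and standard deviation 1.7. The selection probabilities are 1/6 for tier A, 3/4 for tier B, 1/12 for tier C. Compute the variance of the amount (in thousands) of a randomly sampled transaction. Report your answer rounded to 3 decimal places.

Per component, A: μ=9.8, E[X²]=100.88; B: μ=7.7, E[X²]=63.29; C: μ=13.3, E[X²]=179.78.
E[X] = 0.166667·9.8 + 0.75·7.7 + 0.0833333·13.3 = 8.51667.
E[X²] = 0.166667·100.88 + 0.75·63.29 + 0.0833333·179.78 = 79.2625.
Var(X) = E[X²] − (E[X])² = 79.2625 − 72.5336 = 6.72889.

6.729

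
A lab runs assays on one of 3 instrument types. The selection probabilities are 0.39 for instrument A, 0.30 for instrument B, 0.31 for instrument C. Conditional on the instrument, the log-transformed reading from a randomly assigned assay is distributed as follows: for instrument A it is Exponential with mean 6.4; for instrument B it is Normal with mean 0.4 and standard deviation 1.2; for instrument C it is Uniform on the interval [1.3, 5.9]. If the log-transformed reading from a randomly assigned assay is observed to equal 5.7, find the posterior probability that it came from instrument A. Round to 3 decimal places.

0.271

Likelihoods f(5.7 | ·): A: 0.0641249; B: 1.9313e-05; C: 0.217391.
Posterior ∝ prior × likelihood. Numerator for A: 0.39·0.0641249 = 0.0250087.
Normalizing constant: 0.39·0.0641249 + 0.3·1.9313e-05 + 0.31·0.217391 = 0.0924058.
P(A | observation) = 0.0250087 / 0.0924058 = 0.27064.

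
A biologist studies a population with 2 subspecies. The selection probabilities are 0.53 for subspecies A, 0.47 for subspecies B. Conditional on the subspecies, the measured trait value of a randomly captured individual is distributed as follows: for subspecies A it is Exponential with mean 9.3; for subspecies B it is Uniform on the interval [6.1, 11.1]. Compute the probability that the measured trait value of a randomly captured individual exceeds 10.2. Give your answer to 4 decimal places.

Conditional on each subspecies, P(X > 10.2): A: 0.333947; B: 0.18.
By total probability, P(X > 10.2) = 0.53·0.333947 + 0.47·0.18 = 0.261592.

0.2616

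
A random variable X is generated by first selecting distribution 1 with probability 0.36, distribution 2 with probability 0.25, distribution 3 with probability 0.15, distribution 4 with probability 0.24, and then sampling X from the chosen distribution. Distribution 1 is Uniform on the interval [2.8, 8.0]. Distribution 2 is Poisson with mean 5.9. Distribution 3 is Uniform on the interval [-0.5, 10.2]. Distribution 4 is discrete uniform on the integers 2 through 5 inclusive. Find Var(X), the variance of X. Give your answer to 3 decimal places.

Per component, 1: μ=5.4, E[X²]=31.4133; 2: μ=5.9, E[X²]=40.71; 3: μ=4.85, E[X²]=33.0633; 4: μ=3.5, E[X²]=13.5.
E[X] = 0.36·5.4 + 0.25·5.9 + 0.15·4.85 + 0.24·3.5 = 4.9865.
E[X²] = 0.36·31.4133 + 0.25·40.71 + 0.15·33.0633 + 0.24·13.5 = 29.6858.
Var(X) = E[X²] − (E[X])² = 29.6858 − 24.8652 = 4.82062.

4.821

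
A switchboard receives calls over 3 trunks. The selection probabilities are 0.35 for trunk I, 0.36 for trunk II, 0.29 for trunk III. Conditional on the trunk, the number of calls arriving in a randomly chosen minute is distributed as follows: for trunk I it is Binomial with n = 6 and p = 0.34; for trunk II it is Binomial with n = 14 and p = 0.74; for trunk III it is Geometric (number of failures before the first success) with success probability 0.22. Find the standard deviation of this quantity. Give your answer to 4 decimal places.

4.4626

Per component, I: μ=2.04, E[X²]=5.508; II: μ=10.36, E[X²]=110.023; III: μ=3.54545, E[X²]=28.686.
E[X] = 0.35·2.04 + 0.36·10.36 + 0.29·3.54545 = 5.47178.
E[X²] = 0.35·5.508 + 0.36·110.023 + 0.29·28.686 = 49.8551.
Var(X) = E[X²] − (E[X])² = 49.8551 − 29.9404 = 19.9147.
SD(X) = √19.9147 = 4.46259.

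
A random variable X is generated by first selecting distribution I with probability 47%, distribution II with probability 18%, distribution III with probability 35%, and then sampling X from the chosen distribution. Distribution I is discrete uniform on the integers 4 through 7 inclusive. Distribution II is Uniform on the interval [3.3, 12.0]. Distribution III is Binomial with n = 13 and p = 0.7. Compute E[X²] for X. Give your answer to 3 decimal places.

56.413

For each component E[X²] = Var + (mean)², giving I: 31.5; II: 64.83; III: 85.54.
Overall E[X²] = 0.47·31.5 + 0.18·64.83 + 0.35·85.54 = 56.4134.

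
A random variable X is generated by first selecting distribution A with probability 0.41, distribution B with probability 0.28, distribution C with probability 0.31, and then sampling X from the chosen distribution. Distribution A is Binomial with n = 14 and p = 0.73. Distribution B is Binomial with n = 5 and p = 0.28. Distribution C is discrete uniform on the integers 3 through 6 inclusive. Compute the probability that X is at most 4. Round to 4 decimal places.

Conditional on each component, P(X ≤ 4): A: 0.000671701; B: 0.998279; C: 0.5.
By total probability, P(X ≤ 4) = 0.41·0.000671701 + 0.28·0.998279 + 0.31·0.5 = 0.434794.

0.4348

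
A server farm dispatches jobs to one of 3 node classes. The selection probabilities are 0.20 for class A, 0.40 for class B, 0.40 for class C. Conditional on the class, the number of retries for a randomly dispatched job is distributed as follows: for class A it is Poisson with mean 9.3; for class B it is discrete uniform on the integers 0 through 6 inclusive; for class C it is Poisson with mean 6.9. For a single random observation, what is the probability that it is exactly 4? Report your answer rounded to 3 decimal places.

0.101

Conditional on each class, P(X = 4): A: 0.0284959; B: 0.142857; C: 0.0951816.
By total probability, P(X = 4) = 0.2·0.0284959 + 0.4·0.142857 + 0.4·0.0951816 = 0.100915.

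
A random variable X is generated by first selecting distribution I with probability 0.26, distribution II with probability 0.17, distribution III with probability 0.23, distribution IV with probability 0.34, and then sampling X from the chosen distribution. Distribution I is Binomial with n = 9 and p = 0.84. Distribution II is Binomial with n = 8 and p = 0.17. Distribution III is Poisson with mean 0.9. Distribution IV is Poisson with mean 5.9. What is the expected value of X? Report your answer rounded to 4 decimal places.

4.4098

Component means — I: 7.56; II: 1.36; III: 0.9; IV: 5.9.
E[X] = 0.26·7.56 + 0.17·1.36 + 0.23·0.9 + 0.34·5.9 = 4.4098.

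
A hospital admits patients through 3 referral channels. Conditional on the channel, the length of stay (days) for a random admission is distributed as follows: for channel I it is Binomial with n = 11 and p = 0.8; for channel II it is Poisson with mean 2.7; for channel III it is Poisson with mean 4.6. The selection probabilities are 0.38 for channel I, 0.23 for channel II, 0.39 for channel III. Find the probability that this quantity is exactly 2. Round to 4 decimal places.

0.0978

Conditional on each channel, P(X = 2): I: 1.80224e-05; II: 0.244964; III: 0.106348.
By total probability, P(X = 2) = 0.38·1.80224e-05 + 0.23·0.244964 + 0.39·0.106348 = 0.0978245.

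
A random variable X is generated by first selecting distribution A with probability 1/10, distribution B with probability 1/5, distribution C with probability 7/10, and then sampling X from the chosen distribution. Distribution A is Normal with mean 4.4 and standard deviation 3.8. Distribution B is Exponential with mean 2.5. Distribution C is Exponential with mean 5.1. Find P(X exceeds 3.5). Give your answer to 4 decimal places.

0.4611

Conditional on each component, P(X > 3.5): A: 0.59361; B: 0.246597; C: 0.503448.
By total probability, P(X > 3.5) = 0.1·0.59361 + 0.2·0.246597 + 0.7·0.503448 = 0.461094.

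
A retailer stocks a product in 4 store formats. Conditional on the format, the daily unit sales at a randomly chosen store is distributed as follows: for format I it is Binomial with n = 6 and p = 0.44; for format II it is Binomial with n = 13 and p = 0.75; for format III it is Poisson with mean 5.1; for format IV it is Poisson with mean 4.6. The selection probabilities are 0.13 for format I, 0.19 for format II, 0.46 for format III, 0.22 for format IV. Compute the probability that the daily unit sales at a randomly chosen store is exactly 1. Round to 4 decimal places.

Conditional on each format, P(X = 1): I: 0.145393; II: 5.81145e-07; III: 0.0310934; IV: 0.0462384.
By total probability, P(X = 1) = 0.13·0.145393 + 0.19·5.81145e-07 + 0.46·0.0310934 + 0.22·0.0462384 = 0.0433767.

0.0434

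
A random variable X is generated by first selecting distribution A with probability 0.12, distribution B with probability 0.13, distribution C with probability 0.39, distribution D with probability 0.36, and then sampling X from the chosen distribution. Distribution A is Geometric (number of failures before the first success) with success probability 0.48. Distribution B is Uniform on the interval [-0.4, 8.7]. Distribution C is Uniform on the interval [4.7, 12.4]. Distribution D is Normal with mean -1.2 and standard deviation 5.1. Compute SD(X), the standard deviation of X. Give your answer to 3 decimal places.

Per component, A: μ=1.08333, E[X²]=3.43056; B: μ=4.15, E[X²]=24.1233; C: μ=8.55, E[X²]=78.0433; D: μ=-1.2, E[X²]=27.45.
E[X] = 0.12·1.08333 + 0.13·4.15 + 0.39·8.55 + 0.36·-1.2 = 3.572.
E[X²] = 0.12·3.43056 + 0.13·24.1233 + 0.39·78.0433 + 0.36·27.45 = 43.8666.
Var(X) = E[X²] − (E[X])² = 43.8666 − 12.7592 = 31.1074.
SD(X) = √31.1074 = 5.5774.

5.577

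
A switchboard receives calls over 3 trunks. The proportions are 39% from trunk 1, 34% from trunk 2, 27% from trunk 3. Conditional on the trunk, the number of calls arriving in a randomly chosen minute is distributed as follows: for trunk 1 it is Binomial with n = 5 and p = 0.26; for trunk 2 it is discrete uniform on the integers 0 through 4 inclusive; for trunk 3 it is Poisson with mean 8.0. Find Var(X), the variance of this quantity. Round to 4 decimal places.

Per component, 1: μ=1.3, E[X²]=2.652; 2: μ=2, E[X²]=6; 3: μ=8, E[X²]=72.
E[X] = 0.39·1.3 + 0.34·2 + 0.27·8 = 3.347.
E[X²] = 0.39·2.652 + 0.34·6 + 0.27·72 = 22.5143.
Var(X) = E[X²] − (E[X])² = 22.5143 − 11.2024 = 11.3119.

11.3119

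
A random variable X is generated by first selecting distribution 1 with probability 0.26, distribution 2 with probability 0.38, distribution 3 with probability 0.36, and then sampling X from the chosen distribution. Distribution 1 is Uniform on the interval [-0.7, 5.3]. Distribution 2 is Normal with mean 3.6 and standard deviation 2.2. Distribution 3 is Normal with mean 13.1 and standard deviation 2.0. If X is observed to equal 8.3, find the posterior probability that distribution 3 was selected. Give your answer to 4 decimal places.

Likelihoods f(8.3 | ·): 1: 0; 2: 0.0185104; 3: 0.0111973.
Posterior ∝ prior × likelihood. Numerator for 3: 0.36·0.0111973 = 0.00403102.
Normalizing constant: 0.26·0 + 0.38·0.0185104 + 0.36·0.0111973 = 0.011065.
P(3 | observation) = 0.00403102 / 0.011065 = 0.364304.

0.3643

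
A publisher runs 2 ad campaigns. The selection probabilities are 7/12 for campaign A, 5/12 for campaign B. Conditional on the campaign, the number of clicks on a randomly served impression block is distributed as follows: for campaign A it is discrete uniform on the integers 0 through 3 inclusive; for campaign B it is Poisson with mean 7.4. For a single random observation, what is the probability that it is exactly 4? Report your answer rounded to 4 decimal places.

Conditional on each campaign, P(X = 4): A: 0; B: 0.0763724.
By total probability, P(X = 4) = 0.583333·0 + 0.416667·0.0763724 = 0.0318218.

0.0318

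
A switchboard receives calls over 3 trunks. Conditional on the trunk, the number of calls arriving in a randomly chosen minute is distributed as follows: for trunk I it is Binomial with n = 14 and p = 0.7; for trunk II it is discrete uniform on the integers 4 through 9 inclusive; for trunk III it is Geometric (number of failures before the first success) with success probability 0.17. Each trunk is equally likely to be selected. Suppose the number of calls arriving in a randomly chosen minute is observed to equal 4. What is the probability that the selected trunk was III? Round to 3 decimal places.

0.324

Likelihoods P(X=4 | ·): I: 0.00141918; II: 0.166667; III: 0.0806791.
Posterior ∝ prior × likelihood. Numerator for III: 0.333333·0.0806791 = 0.026893.
Normalizing constant: 0.333333·0.00141918 + 0.333333·0.166667 + 0.333333·0.0806791 = 0.0829217.
P(III | observation) = 0.026893 / 0.0829217 = 0.324319.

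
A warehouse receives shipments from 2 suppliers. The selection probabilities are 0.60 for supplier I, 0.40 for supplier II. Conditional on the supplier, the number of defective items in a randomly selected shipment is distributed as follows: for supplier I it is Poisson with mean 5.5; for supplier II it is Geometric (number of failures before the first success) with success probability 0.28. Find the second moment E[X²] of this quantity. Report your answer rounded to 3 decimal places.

27.768

For each component E[X²] = Var + (mean)², giving I: 35.75; II: 15.7959.
Overall E[X²] = 0.6·35.75 + 0.4·15.7959 = 27.7684.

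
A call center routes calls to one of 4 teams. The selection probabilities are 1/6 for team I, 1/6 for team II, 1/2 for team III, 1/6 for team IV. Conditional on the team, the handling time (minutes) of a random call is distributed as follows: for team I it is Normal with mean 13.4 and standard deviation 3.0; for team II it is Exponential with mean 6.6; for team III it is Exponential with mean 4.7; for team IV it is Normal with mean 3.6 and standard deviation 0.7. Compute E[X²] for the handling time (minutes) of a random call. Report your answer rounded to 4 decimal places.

70.2783

For each component E[X²] = Var + (mean)², giving I: 188.56; II: 87.12; III: 44.18; IV: 13.45.
Overall E[X²] = 0.166667·188.56 + 0.166667·87.12 + 0.5·44.18 + 0.166667·13.45 = 70.2783.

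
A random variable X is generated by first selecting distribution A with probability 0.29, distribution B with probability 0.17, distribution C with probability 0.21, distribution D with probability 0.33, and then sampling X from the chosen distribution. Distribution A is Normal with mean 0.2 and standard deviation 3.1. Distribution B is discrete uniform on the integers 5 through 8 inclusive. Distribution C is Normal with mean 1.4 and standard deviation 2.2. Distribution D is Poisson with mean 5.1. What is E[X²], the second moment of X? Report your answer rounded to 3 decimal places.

For each component E[X²] = Var + (mean)², giving A: 9.65; B: 43.5; C: 6.8; D: 31.11.
Overall E[X²] = 0.29·9.65 + 0.17·43.5 + 0.21·6.8 + 0.33·31.11 = 21.8878.

21.888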